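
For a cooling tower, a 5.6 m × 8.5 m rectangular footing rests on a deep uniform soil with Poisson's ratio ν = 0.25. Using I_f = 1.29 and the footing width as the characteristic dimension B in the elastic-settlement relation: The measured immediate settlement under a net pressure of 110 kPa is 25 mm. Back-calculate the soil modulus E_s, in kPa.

S_e = q·B·(1−ν²)/E_s · I_f  ⇒  E_s = q·B·(1−ν²)·I_f / S_e.
E_s = 110 × 5.6 × 0.9375 × 1.29 / 0.025 = 29800 kPa

E_s ≈ 29800 kPa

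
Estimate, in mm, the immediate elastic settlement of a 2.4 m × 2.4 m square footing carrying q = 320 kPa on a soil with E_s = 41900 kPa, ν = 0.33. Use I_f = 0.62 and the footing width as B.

Immediate (elastic) settlement: S_e = q·B·(1−ν²)/E_s · I_f.
S_e = 320 × 2.4 × (1 − 0.33²) / 41900 × 0.62
    = 320 × 2.4 × 0.8911 / 41900 × 0.62
    = 0.01013 m = 10.13 mm

S_e ≈ 10.1 mm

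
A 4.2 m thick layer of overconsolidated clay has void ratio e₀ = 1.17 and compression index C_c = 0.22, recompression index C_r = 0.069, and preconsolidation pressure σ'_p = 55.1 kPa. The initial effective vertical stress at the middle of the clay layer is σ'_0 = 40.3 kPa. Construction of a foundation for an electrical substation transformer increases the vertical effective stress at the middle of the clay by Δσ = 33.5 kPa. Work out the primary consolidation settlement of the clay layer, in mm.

Final effective stress: σ'_f = 40.3 + 33.5 = 73.8 kPa.
σ'_f = 73.8 > σ'_p = 55.1 kPa, so the stress path crosses the preconsolidation pressure — recompression up to σ'_p, then virgin compression beyond:
S_c = H/(1+e₀)·[C_r·log₁₀(σ'_p/σ'_0) + C_c·log₁₀(σ'_f/σ'_p)]
    = 4.2/2.17 × [0.069×log₁₀(55.1/40.3) + 0.22×log₁₀(73.8/55.1)]
    = 1.9355 × [0.0093734 + 0.027919] = 0.07218 m

S_c ≈ 72.2 mm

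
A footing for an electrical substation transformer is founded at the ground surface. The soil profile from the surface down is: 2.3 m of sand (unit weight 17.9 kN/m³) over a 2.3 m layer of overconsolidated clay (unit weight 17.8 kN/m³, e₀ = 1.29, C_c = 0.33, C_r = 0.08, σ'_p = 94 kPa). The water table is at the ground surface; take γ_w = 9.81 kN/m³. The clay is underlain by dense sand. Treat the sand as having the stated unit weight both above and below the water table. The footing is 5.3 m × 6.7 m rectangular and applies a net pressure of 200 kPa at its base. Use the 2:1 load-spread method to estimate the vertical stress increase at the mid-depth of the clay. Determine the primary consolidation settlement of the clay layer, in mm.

Mid-depth of clay below the ground surface: z = 2.3 + 2.3/2 = 3.45 m.
Total vertical stress at mid-clay: σ_v = 17.9×2.3 + 17.8×1.15 = 61.64 kPa.
Pore pressure: u = 9.81×(3.45 − 0) = 33.845 kPa.
Initial effective stress: σ'_0 = σ_v − u = 61.64 − 33.845 = 27.795 kPa.
Stress increase at mid-clay by the 2:1 spreading method:
Δσ = qBL/((B+z)(L+z)) = 200×5.3×6.7/((5.3+3.45)(6.7+3.45)) = 79.966 kPa
Final effective stress: σ'_f = 27.795 + 79.966 = 107.76 kPa.
σ'_f = 107.76 > σ'_p = 94 kPa, so the stress path crosses the preconsolidation pressure — recompression up to σ'_p, then virgin compression beyond:
S_c = H/(1+e₀)·[C_r·log₁₀(σ'_p/σ'_0) + C_c·log₁₀(σ'_f/σ'_p)]
    = 2.3/2.29 × [0.08×log₁₀(94/27.795) + 0.33×log₁₀(107.76/94)]
    = 1.0044 × [0.042333 + 0.019579] = 0.06218 m

S_c ≈ 62.2 mm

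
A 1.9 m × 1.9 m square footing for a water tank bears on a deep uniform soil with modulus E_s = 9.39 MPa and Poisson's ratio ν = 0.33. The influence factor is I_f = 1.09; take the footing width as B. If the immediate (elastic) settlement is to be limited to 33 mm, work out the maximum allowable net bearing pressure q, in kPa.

q ≈ 168 kPa

E_s = 9.39 MPa = 9390 kPa.
S_e = q·B·(1−ν²)/E_s · I_f  ⇒  q = S_e·E_s / (B·(1−ν²)·I_f).
q = 0.033 × 9390 / (1.9 × 0.8911 × 1.09) = 167.9 kPa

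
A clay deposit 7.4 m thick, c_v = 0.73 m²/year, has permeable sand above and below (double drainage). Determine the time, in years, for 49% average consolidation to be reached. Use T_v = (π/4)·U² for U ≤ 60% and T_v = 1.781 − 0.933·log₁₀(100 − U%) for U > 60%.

Drainage path length: H_d = H/2 = 3.7 m (double drainage).
U ≤ 60%: T_v = (π/4)·U² = (π/4)×0.49² = 0.18857.
t = T_v·H_d²/c_v = 0.18857×3.7²/0.73 = 3.536 years.

t ≈ 3.54 years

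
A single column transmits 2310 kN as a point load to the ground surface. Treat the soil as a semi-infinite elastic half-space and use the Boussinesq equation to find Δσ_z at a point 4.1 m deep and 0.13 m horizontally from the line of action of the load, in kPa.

Δσ_z ≈ 65.4 kPa

Boussinesq vertical stress below a point load on an elastic half-space:
Δσ_z = 3P/(2πz²) · [1 + (r/z)²]^(−5/2)
r/z = 0.13/4.1 = 0.031707; [1+(r/z)²]^(−5/2) = 0.99749.
Δσ_z = 3×2310/(2π×4.1²) × 0.99749 = 65.612 × 0.99749 = 65.45 kPa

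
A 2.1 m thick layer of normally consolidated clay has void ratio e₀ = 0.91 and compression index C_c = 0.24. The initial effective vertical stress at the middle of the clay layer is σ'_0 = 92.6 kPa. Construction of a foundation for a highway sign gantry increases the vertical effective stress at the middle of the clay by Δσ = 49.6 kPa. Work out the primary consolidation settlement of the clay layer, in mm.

S_c ≈ 49.2 mm

Final effective stress: σ'_f = σ'_0 + Δσ = 92.6 + 49.6 = 142.2 kPa.
Normally consolidated clay, so the full stress increment lies on the virgin compression line:
S_c = C_c·H/(1+e₀)·log₁₀(σ'_f/σ'_0) = 0.24×2.1/(1+0.91)×log₁₀(142.2/92.6)
    = 0.26387 × 0.18629 = 0.04916 m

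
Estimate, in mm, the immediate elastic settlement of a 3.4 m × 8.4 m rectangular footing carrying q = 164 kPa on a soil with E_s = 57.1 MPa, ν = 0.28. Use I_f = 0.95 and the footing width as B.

Immediate (elastic) settlement: S_e = q·B·(1−ν²)/E_s · I_f.
E_s = 57.1 MPa = 57100 kPa.
S_e = 164 × 3.4 × (1 − 0.28²) / 57100 × 0.95
    = 164 × 3.4 × 0.9216 / 57100 × 0.95
    = 0.00855 m = 8.55 mm

S_e ≈ 8.55 mm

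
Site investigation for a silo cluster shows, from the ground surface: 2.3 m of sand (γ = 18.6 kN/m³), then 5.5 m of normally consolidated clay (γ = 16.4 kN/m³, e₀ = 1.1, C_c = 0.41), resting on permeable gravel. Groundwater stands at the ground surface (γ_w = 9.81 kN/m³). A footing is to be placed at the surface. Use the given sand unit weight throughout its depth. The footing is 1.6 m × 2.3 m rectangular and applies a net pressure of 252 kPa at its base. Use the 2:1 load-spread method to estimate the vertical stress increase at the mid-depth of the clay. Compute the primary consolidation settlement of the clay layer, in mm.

S_c ≈ 187 mm

Mid-depth of clay below the ground surface: z = 2.3 + 5.5/2 = 5.05 m.
Total vertical stress at mid-clay: σ_v = 18.6×2.3 + 16.4×2.75 = 87.88 kPa.
Pore pressure: u = 9.81×(5.05 − 0) = 49.541 kPa.
Initial effective stress: σ'_0 = σ_v − u = 87.88 − 49.541 = 38.339 kPa.
Stress increase at mid-clay by the 2:1 spreading method:
Δσ = qBL/((B+z)(L+z)) = 252×1.6×2.3/((1.6+5.05)(2.3+5.05)) = 18.973 kPa
Final effective stress: σ'_f = σ'_0 + Δσ = 38.339 + 18.973 = 57.312 kPa.
Normally consolidated clay, so the full stress increment lies on the virgin compression line:
S_c = C_c·H/(1+e₀)·log₁₀(σ'_f/σ'_0) = 0.41×5.5/(1+1.1)×log₁₀(57.312/38.339)
    = 1.0738 × 0.1746 = 0.1875 m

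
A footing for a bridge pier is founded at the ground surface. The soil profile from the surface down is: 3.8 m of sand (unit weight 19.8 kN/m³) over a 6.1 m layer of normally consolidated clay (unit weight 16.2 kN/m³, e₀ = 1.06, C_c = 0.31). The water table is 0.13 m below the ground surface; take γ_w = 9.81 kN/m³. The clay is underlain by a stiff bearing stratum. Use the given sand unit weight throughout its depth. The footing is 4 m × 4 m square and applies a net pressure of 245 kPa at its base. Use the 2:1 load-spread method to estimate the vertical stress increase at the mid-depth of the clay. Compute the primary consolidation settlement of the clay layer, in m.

S_c ≈ 0.179 m

Mid-depth of clay below the ground surface: z = 3.8 + 6.1/2 = 6.85 m.
Total vertical stress at mid-clay: σ_v = 19.8×3.8 + 16.2×3.05 = 124.65 kPa.
Pore pressure: u = 9.81×(6.85 − 0.13) = 65.923 kPa.
Initial effective stress: σ'_0 = σ_v − u = 124.65 − 65.923 = 58.727 kPa.
Stress increase at mid-clay by the 2:1 spreading method:
Δσ = qBL/((B+z)(L+z)) = 245×4×4/((4+6.85)(4+6.85)) = 33.299 kPa
Final effective stress: σ'_f = σ'_0 + Δσ = 58.727 + 33.299 = 92.026 kPa.
Normally consolidated clay, so the full stress increment lies on the virgin compression line:
S_c = C_c·H/(1+e₀)·log₁₀(σ'_f/σ'_0) = 0.31×6.1/(1+1.06)×log₁₀(92.026/58.727)
    = 0.91796 × 0.19507 = 0.1791 m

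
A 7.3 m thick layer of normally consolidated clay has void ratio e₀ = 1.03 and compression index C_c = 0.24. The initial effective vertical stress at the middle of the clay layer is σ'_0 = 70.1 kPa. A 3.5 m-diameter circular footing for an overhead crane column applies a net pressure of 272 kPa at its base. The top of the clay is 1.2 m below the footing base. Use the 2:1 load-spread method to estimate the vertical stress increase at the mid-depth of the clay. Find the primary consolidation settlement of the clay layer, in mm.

S_c ≈ 195 mm

Mid-depth of clay below the footing base: z = 1.2 + 7.3/2 = 4.85 m.
Stress increase at mid-clay by the 2:1 spreading method:
Δσ ≈ qD²/(D+z)² = 272×3.5²/(3.5+4.85)² = 47.789 kPa
Final effective stress: σ'_f = σ'_0 + Δσ = 70.1 + 47.789 = 117.89 kPa.
Normally consolidated clay, so the full stress increment lies on the virgin compression line:
S_c = C_c·H/(1+e₀)·log₁₀(σ'_f/σ'_0) = 0.24×7.3/(1+1.03)×log₁₀(117.89/70.1)
    = 0.86305 × 0.22576 = 0.1948 m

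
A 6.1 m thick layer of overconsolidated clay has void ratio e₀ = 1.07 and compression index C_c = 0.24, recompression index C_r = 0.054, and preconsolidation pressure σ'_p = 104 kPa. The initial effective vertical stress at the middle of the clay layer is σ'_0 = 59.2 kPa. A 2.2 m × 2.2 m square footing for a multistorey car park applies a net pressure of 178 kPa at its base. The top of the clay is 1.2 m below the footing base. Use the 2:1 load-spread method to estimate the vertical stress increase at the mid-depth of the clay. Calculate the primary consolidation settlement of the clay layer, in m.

S_c ≈ 0.0207 m

Mid-depth of clay below the footing base: z = 1.2 + 6.1/2 = 4.25 m.
Stress increase at mid-clay by the 2:1 spreading method:
Δσ = qBL/((B+z)(L+z)) = 178×2.2×2.2/((2.2+4.25)(2.2+4.25)) = 20.708 kPa
Final effective stress: σ'_f = 59.2 + 20.708 = 79.908 kPa.
σ'_f = 79.908 ≤ σ'_p = 104 kPa, so the clay remains overconsolidated and only the recompression index applies:
S_c = C_r·H/(1+e₀)·log₁₀(σ'_f/σ'_0) = 0.054×6.1/2.07×log₁₀(79.908/59.2)
    = 0.15913 × 0.13027 = 0.02073 m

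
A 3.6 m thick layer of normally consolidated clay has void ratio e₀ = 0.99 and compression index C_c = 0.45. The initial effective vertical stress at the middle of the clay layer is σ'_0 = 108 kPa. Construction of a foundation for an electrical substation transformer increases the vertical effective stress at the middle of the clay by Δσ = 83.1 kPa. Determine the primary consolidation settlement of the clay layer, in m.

S_c ≈ 0.202 m

Final effective stress: σ'_f = σ'_0 + Δσ = 108 + 83.1 = 191.1 kPa.
Normally consolidated clay, so the full stress increment lies on the virgin compression line:
S_c = C_c·H/(1+e₀)·log₁₀(σ'_f/σ'_0) = 0.45×3.6/(1+0.99)×log₁₀(191.1/108)
    = 0.81407 × 0.24784 = 0.2018 m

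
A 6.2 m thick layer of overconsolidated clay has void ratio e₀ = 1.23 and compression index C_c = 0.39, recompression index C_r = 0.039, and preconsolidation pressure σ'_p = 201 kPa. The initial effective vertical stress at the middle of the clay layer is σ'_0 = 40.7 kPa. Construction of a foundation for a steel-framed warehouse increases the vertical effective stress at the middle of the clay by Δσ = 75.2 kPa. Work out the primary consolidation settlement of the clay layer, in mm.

S_c ≈ 49.3 mm

Final effective stress: σ'_f = 40.7 + 75.2 = 115.9 kPa.
σ'_f = 115.9 ≤ σ'_p = 201 kPa, so the clay remains overconsolidated and only the recompression index applies:
S_c = C_r·H/(1+e₀)·log₁₀(σ'_f/σ'_0) = 0.039×6.2/2.23×log₁₀(115.9/40.7)
    = 0.10843 × 0.45449 = 0.04928 m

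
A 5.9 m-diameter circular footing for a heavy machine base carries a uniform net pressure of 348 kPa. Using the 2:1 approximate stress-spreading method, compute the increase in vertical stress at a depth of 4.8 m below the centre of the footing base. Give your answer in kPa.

Δσ_z ≈ 106 kPa

By the 2:1 method the load spreads at 1 horizontal : 2 vertical, so at depth z the loaded area has grown by z in each plan dimension:
Δσ ≈ qD²/(D+z)² = 348×5.9²/(5.9+4.8)² = 105.81 kPa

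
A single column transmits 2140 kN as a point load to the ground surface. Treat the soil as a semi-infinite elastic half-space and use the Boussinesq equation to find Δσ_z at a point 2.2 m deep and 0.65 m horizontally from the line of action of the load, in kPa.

Δσ_z ≈ 171 kPa

Boussinesq vertical stress below a point load on an elastic half-space:
Δσ_z = 3P/(2πz²) · [1 + (r/z)²]^(−5/2)
r/z = 0.65/2.2 = 0.29545; [1+(r/z)²]^(−5/2) = 0.81121.
Δσ_z = 3×2140/(2π×2.2²) × 0.81121 = 211.11 × 0.81121 = 171.3 kPa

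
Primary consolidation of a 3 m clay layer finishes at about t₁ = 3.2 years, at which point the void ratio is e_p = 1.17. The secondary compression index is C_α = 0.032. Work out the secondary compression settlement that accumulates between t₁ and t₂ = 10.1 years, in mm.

Secondary compression: S_s = C_α·H/(1+e_p)·log₁₀(t₂/t₁)
S_s = 0.032×3/(1+1.17)×log₁₀(10.1/3.2)
    = 0.04424 × 0.4992 = 0.02208 m

S_s ≈ 22.1 mm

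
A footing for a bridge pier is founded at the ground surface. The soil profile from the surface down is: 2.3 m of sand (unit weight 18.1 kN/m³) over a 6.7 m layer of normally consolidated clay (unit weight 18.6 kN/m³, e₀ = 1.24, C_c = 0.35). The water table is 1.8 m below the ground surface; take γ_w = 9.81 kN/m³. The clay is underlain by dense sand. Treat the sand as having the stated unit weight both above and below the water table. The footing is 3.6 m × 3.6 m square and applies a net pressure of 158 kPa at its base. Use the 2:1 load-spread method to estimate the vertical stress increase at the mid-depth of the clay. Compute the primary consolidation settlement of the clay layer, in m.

S_c ≈ 0.14 m

Mid-depth of clay below the ground surface: z = 2.3 + 6.7/2 = 5.65 m.
Total vertical stress at mid-clay: σ_v = 18.1×2.3 + 18.6×3.35 = 103.94 kPa.
Pore pressure: u = 9.81×(5.65 − 1.8) = 37.769 kPa.
Initial effective stress: σ'_0 = σ_v − u = 103.94 − 37.769 = 66.171 kPa.
Stress increase at mid-clay by the 2:1 spreading method:
Δσ = qBL/((B+z)(L+z)) = 158×3.6×3.6/((3.6+5.65)(3.6+5.65)) = 23.932 kPa
Final effective stress: σ'_f = σ'_0 + Δσ = 66.171 + 23.932 = 90.103 kPa.
Normally consolidated clay, so the full stress increment lies on the virgin compression line:
S_c = C_c·H/(1+e₀)·log₁₀(σ'_f/σ'_0) = 0.35×6.7/(1+1.24)×log₁₀(90.103/66.171)
    = 1.0469 × 0.13407 = 0.1404 m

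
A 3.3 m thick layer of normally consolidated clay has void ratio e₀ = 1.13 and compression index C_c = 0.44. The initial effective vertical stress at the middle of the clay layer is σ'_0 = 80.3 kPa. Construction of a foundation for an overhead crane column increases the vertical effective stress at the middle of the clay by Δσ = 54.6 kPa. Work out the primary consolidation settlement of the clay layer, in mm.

Final effective stress: σ'_f = σ'_0 + Δσ = 80.3 + 54.6 = 134.9 kPa.
Normally consolidated clay, so the full stress increment lies on the virgin compression line:
S_c = C_c·H/(1+e₀)·log₁₀(σ'_f/σ'_0) = 0.44×3.3/(1+1.13)×log₁₀(134.9/80.3)
    = 0.68169 × 0.2253 = 0.1536 m

S_c ≈ 154 mm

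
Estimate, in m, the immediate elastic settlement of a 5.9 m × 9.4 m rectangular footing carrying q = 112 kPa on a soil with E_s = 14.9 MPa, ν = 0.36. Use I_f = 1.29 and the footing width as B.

Immediate (elastic) settlement: S_e = q·B·(1−ν²)/E_s · I_f.
E_s = 14.9 MPa = 14900 kPa.
S_e = 112 × 5.9 × (1 − 0.36²) / 14900 × 1.29
    = 112 × 5.9 × 0.8704 / 14900 × 1.29
    = 0.0498 m

S_e ≈ 0.0498 m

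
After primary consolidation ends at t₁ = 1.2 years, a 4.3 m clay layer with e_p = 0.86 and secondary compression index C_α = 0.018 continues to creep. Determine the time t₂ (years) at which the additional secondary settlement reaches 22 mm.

S_s = C_α·H/(1+e_p)·log₁₀(t₂/t₁) ⇒ log₁₀(t₂/t₁) = S_s·(1+e_p)/(C_α·H).
log₁₀(t₂/t₁) = 0.022 × (1+0.86) / (0.018×4.3) = 0.5287
t₂ = t₁ × 10^0.5287 = 1.2 × 3.378 = 4.054 years

t₂ ≈ 4.05 years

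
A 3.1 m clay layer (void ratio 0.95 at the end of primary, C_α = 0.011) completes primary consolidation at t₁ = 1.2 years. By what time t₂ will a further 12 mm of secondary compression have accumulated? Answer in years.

t₂ ≈ 5.83 years

S_s = C_α·H/(1+e_p)·log₁₀(t₂/t₁) ⇒ log₁₀(t₂/t₁) = S_s·(1+e_p)/(C_α·H).
log₁₀(t₂/t₁) = 0.012 × (1+0.95) / (0.011×3.1) = 0.6862
t₂ = t₁ × 10^0.6862 = 1.2 × 4.855 = 5.826 years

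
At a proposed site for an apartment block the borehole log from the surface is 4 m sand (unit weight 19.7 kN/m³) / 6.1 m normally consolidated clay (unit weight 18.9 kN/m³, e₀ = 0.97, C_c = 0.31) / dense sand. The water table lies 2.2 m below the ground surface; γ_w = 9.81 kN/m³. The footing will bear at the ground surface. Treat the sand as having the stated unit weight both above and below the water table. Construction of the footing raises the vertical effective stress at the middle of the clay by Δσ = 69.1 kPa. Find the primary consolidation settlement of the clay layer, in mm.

S_c ≈ 240 mm

Mid-depth of clay below the ground surface: z = 4 + 6.1/2 = 7.05 m.
Total vertical stress at mid-clay: σ_v = 19.7×4 + 18.9×3.05 = 136.44 kPa.
Pore pressure: u = 9.81×(7.05 − 2.2) = 47.578 kPa.
Initial effective stress: σ'_0 = σ_v − u = 136.44 − 47.578 = 88.862 kPa.
Final effective stress: σ'_f = σ'_0 + Δσ = 88.862 + 69.1 = 157.96 kPa.
Normally consolidated clay, so the full stress increment lies on the virgin compression line:
S_c = C_c·H/(1+e₀)·log₁₀(σ'_f/σ'_0) = 0.31×6.1/(1+0.97)×log₁₀(157.96/88.862)
    = 0.9599 × 0.24983 = 0.2398 m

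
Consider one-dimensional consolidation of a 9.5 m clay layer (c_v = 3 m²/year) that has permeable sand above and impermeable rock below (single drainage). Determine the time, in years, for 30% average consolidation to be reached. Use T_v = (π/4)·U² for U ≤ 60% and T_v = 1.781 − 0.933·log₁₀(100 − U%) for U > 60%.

t ≈ 2.13 years

Drainage path length: H_d = H = 9.5 m (single drainage).
U ≤ 60%: T_v = (π/4)·U² = (π/4)×0.3² = 0.070686.
t = T_v·H_d²/c_v = 0.070686×9.5²/3 = 2.126 years.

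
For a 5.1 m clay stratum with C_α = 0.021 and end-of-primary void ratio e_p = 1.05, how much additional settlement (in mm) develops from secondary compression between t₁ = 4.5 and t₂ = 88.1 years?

Secondary compression: S_s = C_α·H/(1+e_p)·log₁₀(t₂/t₁)
S_s = 0.021×5.1/(1+1.05)×log₁₀(88.1/4.5)
    = 0.05224 × 1.292 = 0.06749 m

S_s ≈ 67.5 mm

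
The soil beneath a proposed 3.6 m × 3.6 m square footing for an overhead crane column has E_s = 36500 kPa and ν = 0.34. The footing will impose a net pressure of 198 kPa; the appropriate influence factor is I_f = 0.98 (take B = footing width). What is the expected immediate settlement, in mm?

Immediate (elastic) settlement: S_e = q·B·(1−ν²)/E_s · I_f.
S_e = 198 × 3.6 × (1 − 0.34²) / 36500 × 0.98
    = 198 × 3.6 × 0.8844 / 36500 × 0.98
    = 0.01693 m = 16.93 mm

S_e ≈ 16.9 mm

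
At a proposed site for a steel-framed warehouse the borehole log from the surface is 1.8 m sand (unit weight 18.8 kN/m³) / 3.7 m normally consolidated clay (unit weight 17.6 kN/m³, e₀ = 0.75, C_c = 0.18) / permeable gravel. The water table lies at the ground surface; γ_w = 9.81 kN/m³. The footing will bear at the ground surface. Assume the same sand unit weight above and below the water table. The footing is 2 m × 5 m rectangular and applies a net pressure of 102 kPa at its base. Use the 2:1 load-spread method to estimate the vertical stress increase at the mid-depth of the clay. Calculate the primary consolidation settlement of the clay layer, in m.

S_c ≈ 0.086 m

Mid-depth of clay below the ground surface: z = 1.8 + 3.7/2 = 3.65 m.
Total vertical stress at mid-clay: σ_v = 18.8×1.8 + 17.6×1.85 = 66.4 kPa.
Pore pressure: u = 9.81×(3.65 − 0) = 35.806 kPa.
Initial effective stress: σ'_0 = σ_v − u = 66.4 − 35.806 = 30.594 kPa.
Stress increase at mid-clay by the 2:1 spreading method:
Δσ = qBL/((B+z)(L+z)) = 102×2×5/((2+3.65)(5+3.65)) = 20.871 kPa
Final effective stress: σ'_f = σ'_0 + Δσ = 30.594 + 20.871 = 51.465 kPa.
Normally consolidated clay, so the full stress increment lies on the virgin compression line:
S_c = C_c·H/(1+e₀)·log₁₀(σ'_f/σ'_0) = 0.18×3.7/(1+0.75)×log₁₀(51.465/30.594)
    = 0.38057 × 0.22588 = 0.08596 m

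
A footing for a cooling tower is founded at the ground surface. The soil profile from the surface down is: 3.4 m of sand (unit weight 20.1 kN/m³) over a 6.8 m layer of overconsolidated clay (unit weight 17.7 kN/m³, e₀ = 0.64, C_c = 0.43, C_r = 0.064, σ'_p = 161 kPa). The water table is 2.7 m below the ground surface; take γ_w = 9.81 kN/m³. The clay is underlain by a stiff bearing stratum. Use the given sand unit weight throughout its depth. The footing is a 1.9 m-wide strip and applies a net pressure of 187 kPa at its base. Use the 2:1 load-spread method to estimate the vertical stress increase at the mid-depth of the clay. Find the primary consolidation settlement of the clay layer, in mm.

Mid-depth of clay below the ground surface: z = 3.4 + 6.8/2 = 6.8 m.
Total vertical stress at mid-clay: σ_v = 20.1×3.4 + 17.7×3.4 = 128.52 kPa.
Pore pressure: u = 9.81×(6.8 − 2.7) = 40.221 kPa.
Initial effective stress: σ'_0 = σ_v − u = 128.52 − 40.221 = 88.299 kPa.
Stress increase at mid-clay by the 2:1 spreading method:
Δσ = qB/(B+z) = 187×1.9/(1.9+6.8) = 40.839 kPa
Final effective stress: σ'_f = 88.299 + 40.839 = 129.14 kPa.
σ'_f = 129.14 ≤ σ'_p = 161 kPa, so the clay remains overconsolidated and only the recompression index applies:
S_c = C_r·H/(1+e₀)·log₁₀(σ'_f/σ'_0) = 0.064×6.8/1.64×log₁₀(129.14/88.299)
    = 0.26536 × 0.1651 = 0.04381 m

S_c ≈ 43.8 mm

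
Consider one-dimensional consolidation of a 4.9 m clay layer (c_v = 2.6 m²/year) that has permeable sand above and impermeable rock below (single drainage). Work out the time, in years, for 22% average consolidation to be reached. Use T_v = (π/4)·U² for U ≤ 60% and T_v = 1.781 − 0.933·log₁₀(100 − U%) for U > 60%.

t ≈ 0.351 years

Drainage path length: H_d = H = 4.9 m (single drainage).
U ≤ 60%: T_v = (π/4)·U² = (π/4)×0.22² = 0.038013.
t = T_v·H_d²/c_v = 0.038013×4.9²/2.6 = 0.351 years.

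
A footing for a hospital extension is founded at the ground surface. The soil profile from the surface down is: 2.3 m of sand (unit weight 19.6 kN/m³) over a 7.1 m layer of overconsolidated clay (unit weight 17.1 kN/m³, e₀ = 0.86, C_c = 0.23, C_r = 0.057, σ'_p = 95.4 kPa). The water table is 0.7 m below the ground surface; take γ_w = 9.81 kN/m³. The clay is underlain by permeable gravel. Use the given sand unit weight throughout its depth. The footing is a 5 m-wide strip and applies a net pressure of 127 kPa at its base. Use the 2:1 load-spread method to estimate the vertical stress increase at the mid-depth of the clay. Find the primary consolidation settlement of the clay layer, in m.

S_c ≈ 0.119 m

Mid-depth of clay below the ground surface: z = 2.3 + 7.1/2 = 5.85 m.
Total vertical stress at mid-clay: σ_v = 19.6×2.3 + 17.1×3.55 = 105.78 kPa.
Pore pressure: u = 9.81×(5.85 − 0.7) = 50.522 kPa.
Initial effective stress: σ'_0 = σ_v − u = 105.78 − 50.522 = 55.258 kPa.
Stress increase at mid-clay by the 2:1 spreading method:
Δσ = qB/(B+z) = 127×5/(5+5.85) = 58.525 kPa
Final effective stress: σ'_f = 55.258 + 58.525 = 113.78 kPa.
σ'_f = 113.78 > σ'_p = 95.4 kPa, so the stress path crosses the preconsolidation pressure — recompression up to σ'_p, then virgin compression beyond:
S_c = H/(1+e₀)·[C_r·log₁₀(σ'_p/σ'_0) + C_c·log₁₀(σ'_f/σ'_p)]
    = 7.1/1.86 × [0.057×log₁₀(95.4/55.258) + 0.23×log₁₀(113.78/95.4)]
    = 3.8172 × [0.013518 + 0.017599] = 0.1188 m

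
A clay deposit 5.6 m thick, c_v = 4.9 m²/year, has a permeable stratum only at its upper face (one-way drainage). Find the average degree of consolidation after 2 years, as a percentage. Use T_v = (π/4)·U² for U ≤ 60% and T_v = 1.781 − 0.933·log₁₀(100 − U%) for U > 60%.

Drainage path length: H_d = H = 5.6 m (single drainage).
T_v = c_v·t/H_d² = 4.9×2/5.6² = 0.3125.
T_v = 0.3125 corresponds to the U > 60% branch:
U = 1 − 10^((1.781 − T_v)/0.933)/100 = 0.6251

U ≈ 62.5 %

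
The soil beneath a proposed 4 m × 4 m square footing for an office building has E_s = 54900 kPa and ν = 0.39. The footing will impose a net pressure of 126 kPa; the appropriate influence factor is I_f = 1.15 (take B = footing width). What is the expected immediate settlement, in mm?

S_e ≈ 8.95 mm

Immediate (elastic) settlement: S_e = q·B·(1−ν²)/E_s · I_f.
S_e = 126 × 4 × (1 − 0.39²) / 54900 × 1.15
    = 126 × 4 × 0.8479 / 54900 × 1.15
    = 0.008952 m = 8.952 mm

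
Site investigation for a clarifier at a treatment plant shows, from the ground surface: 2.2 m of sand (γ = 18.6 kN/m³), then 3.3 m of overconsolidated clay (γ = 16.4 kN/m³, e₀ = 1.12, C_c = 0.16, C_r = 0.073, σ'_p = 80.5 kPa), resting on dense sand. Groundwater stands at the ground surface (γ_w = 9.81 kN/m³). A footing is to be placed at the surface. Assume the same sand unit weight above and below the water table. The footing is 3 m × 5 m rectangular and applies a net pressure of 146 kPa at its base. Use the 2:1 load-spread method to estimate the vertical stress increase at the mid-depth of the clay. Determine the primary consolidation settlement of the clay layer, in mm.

Mid-depth of clay below the ground surface: z = 2.2 + 3.3/2 = 3.85 m.
Total vertical stress at mid-clay: σ_v = 18.6×2.2 + 16.4×1.65 = 67.98 kPa.
Pore pressure: u = 9.81×(3.85 − 0) = 37.769 kPa.
Initial effective stress: σ'_0 = σ_v − u = 67.98 − 37.769 = 30.211 kPa.
Stress increase at mid-clay by the 2:1 spreading method:
Δσ = qBL/((B+z)(L+z)) = 146×3×5/((3+3.85)(5+3.85)) = 36.125 kPa
Final effective stress: σ'_f = 30.211 + 36.125 = 66.336 kPa.
σ'_f = 66.336 ≤ σ'_p = 80.5 kPa, so the clay remains overconsolidated and only the recompression index applies:
S_c = C_r·H/(1+e₀)·log₁₀(σ'_f/σ'_0) = 0.073×3.3/2.12×log₁₀(66.336/30.211)
    = 0.11363 × 0.34158 = 0.03881 m

S_c ≈ 38.8 mm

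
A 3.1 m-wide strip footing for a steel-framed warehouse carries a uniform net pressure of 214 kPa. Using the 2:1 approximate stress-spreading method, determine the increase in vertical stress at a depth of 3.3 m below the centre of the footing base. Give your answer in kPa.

Δσ_z ≈ 104 kPa

By the 2:1 method the load spreads at 1 horizontal : 2 vertical, so at depth z the loaded area has grown by z in each plan dimension:
Δσ = qB/(B+z) = 214×3.1/(3.1+3.3) = 103.66 kPa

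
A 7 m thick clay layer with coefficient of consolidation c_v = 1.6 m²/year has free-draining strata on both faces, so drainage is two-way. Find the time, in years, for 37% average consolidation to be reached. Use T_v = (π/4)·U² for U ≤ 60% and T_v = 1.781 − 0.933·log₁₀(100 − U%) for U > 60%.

t ≈ 0.823 years

Drainage path length: H_d = H/2 = 3.5 m (double drainage).
U ≤ 60%: T_v = (π/4)·U² = (π/4)×0.37² = 0.10752.
t = T_v·H_d²/c_v = 0.10752×3.5²/1.6 = 0.8232 years.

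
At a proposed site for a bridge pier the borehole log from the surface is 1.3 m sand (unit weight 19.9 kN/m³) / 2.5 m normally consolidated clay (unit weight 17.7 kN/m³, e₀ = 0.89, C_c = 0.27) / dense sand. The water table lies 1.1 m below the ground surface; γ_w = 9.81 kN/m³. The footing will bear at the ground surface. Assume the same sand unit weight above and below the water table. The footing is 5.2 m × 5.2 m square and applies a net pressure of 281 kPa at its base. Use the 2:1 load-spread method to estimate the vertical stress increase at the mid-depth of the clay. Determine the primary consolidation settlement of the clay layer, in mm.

S_c ≈ 242 mm

Mid-depth of clay below the ground surface: z = 1.3 + 2.5/2 = 2.55 m.
Total vertical stress at mid-clay: σ_v = 19.9×1.3 + 17.7×1.25 = 47.995 kPa.
Pore pressure: u = 9.81×(2.55 − 1.1) = 14.225 kPa.
Initial effective stress: σ'_0 = σ_v − u = 47.995 − 14.225 = 33.77 kPa.
Stress increase at mid-clay by the 2:1 spreading method:
Δσ = qBL/((B+z)(L+z)) = 281×5.2×5.2/((5.2+2.55)(5.2+2.55)) = 126.51 kPa
Final effective stress: σ'_f = σ'_0 + Δσ = 33.77 + 126.51 = 160.28 kPa.
Normally consolidated clay, so the full stress increment lies on the virgin compression line:
S_c = C_c·H/(1+e₀)·log₁₀(σ'_f/σ'_0) = 0.27×2.5/(1+0.89)×log₁₀(160.28/33.77)
    = 0.35714 × 0.67635 = 0.2416 m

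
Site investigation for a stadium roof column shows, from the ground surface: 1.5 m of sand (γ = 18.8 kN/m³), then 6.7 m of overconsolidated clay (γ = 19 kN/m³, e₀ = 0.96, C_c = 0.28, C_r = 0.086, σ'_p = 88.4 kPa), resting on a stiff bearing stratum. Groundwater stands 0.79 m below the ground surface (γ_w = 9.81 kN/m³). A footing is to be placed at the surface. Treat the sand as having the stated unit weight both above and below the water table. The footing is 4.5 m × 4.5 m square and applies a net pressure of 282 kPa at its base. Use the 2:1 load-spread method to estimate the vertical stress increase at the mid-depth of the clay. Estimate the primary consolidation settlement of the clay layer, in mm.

S_c ≈ 185 mm

Mid-depth of clay below the ground surface: z = 1.5 + 6.7/2 = 4.85 m.
Total vertical stress at mid-clay: σ_v = 18.8×1.5 + 19×3.35 = 91.85 kPa.
Pore pressure: u = 9.81×(4.85 − 0.79) = 39.829 kPa.
Initial effective stress: σ'_0 = σ_v − u = 91.85 − 39.829 = 52.021 kPa.
Stress increase at mid-clay by the 2:1 spreading method:
Δσ = qBL/((B+z)(L+z)) = 282×4.5×4.5/((4.5+4.85)(4.5+4.85)) = 65.321 kPa
Final effective stress: σ'_f = 52.021 + 65.321 = 117.34 kPa.
σ'_f = 117.34 > σ'_p = 88.4 kPa, so the stress path crosses the preconsolidation pressure — recompression up to σ'_p, then virgin compression beyond:
S_c = H/(1+e₀)·[C_r·log₁₀(σ'_p/σ'_0) + C_c·log₁₀(σ'_f/σ'_p)]
    = 6.7/1.96 × [0.086×log₁₀(88.4/52.021) + 0.28×log₁₀(117.34/88.4)]
    = 3.4184 × [0.019804 + 0.034438] = 0.1854 m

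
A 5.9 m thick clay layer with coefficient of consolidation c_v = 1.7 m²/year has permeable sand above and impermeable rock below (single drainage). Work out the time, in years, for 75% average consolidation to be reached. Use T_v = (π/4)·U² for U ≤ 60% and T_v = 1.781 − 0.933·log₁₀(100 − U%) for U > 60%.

t ≈ 9.76 years

Drainage path length: H_d = H = 5.9 m (single drainage).
U > 60%: T_v = 1.781 − 0.933·log₁₀(100 − 75) = 0.47672.
t = T_v·H_d²/c_v = 0.47672×5.9²/1.7 = 9.762 years.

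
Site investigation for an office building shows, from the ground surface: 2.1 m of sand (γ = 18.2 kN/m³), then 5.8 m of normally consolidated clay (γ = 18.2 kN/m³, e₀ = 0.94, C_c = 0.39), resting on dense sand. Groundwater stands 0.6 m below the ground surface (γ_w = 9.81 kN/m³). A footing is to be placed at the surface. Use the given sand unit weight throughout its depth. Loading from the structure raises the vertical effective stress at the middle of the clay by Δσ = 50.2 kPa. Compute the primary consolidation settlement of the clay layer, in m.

S_c ≈ 0.363 m

Mid-depth of clay below the ground surface: z = 2.1 + 5.8/2 = 5 m.
Total vertical stress at mid-clay: σ_v = 18.2×2.1 + 18.2×2.9 = 91 kPa.
Pore pressure: u = 9.81×(5 − 0.6) = 43.164 kPa.
Initial effective stress: σ'_0 = σ_v − u = 91 − 43.164 = 47.836 kPa.
Final effective stress: σ'_f = σ'_0 + Δσ = 47.836 + 50.2 = 98.036 kPa.
Normally consolidated clay, so the full stress increment lies on the virgin compression line:
S_c = C_c·H/(1+e₀)·log₁₀(σ'_f/σ'_0) = 0.39×5.8/(1+0.94)×log₁₀(98.036/47.836)
    = 1.166 × 0.31163 = 0.3634 m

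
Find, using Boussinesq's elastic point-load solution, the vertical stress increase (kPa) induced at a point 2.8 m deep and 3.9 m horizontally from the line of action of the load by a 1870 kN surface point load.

Δσ_z ≈ 7.68 kPa

Boussinesq vertical stress below a point load on an elastic half-space:
Δσ_z = 3P/(2πz²) · [1 + (r/z)²]^(−5/2)
r/z = 3.9/2.8 = 1.3929; [1+(r/z)²]^(−5/2) = 0.06747.
Δσ_z = 3×1870/(2π×2.8²) × 0.06747 = 113.89 × 0.06747 = 7.684 kPa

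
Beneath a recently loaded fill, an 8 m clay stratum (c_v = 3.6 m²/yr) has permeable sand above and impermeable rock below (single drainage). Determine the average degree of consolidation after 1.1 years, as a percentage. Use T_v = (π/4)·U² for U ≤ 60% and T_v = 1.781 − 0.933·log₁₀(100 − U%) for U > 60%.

U ≈ 28.1 %

Drainage path length: H_d = H = 8 m (single drainage).
T_v = c_v·t/H_d² = 3.6×1.1/8² = 0.061875.
T_v = 0.061875 corresponds to the U ≤ 60% branch:
U = √(4T_v/π) = 0.2807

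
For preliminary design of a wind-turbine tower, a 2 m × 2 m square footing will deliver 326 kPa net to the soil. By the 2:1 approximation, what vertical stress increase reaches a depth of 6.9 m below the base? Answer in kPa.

By the 2:1 method the load spreads at 1 horizontal : 2 vertical, so at depth z the loaded area has grown by z in each plan dimension:
Δσ = qBL/((B+z)(L+z)) = 326×2×2/((2+6.9)(2+6.9)) = 16.463 kPa

Δσ_z ≈ 16.5 kPa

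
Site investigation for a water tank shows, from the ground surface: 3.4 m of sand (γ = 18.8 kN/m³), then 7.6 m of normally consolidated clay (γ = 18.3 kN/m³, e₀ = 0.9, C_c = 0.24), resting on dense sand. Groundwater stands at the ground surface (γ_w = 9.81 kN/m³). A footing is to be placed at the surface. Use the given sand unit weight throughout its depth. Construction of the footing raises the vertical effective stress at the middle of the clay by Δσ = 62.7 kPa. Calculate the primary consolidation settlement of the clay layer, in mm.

S_c ≈ 289 mm

Mid-depth of clay below the ground surface: z = 3.4 + 7.6/2 = 7.2 m.
Total vertical stress at mid-clay: σ_v = 18.8×3.4 + 18.3×3.8 = 133.46 kPa.
Pore pressure: u = 9.81×(7.2 − 0) = 70.632 kPa.
Initial effective stress: σ'_0 = σ_v − u = 133.46 − 70.632 = 62.828 kPa.
Final effective stress: σ'_f = σ'_0 + Δσ = 62.828 + 62.7 = 125.53 kPa.
Normally consolidated clay, so the full stress increment lies on the virgin compression line:
S_c = C_c·H/(1+e₀)·log₁₀(σ'_f/σ'_0) = 0.24×7.6/(1+0.9)×log₁₀(125.53/62.828)
    = 0.96 × 0.30059 = 0.2886 m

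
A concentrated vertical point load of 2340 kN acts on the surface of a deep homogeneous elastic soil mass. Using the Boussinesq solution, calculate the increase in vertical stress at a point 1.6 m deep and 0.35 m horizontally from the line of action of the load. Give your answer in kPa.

Δσ_z ≈ 388 kPa

Boussinesq vertical stress below a point load on an elastic half-space:
Δσ_z = 3P/(2πz²) · [1 + (r/z)²]^(−5/2)
r/z = 0.35/1.6 = 0.21875; [1+(r/z)²]^(−5/2) = 0.88971.
Δσ_z = 3×2340/(2π×1.6²) × 0.88971 = 436.43 × 0.88971 = 388.3 kPa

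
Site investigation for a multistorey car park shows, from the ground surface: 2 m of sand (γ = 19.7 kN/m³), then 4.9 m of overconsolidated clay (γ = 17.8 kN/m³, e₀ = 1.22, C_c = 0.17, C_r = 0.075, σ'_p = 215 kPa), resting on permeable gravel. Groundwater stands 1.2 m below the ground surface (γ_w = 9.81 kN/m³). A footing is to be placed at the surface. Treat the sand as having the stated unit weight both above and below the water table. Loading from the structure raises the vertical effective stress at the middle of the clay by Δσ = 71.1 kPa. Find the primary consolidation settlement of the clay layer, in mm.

S_c ≈ 62.7 mm

Mid-depth of clay below the ground surface: z = 2 + 4.9/2 = 4.45 m.
Total vertical stress at mid-clay: σ_v = 19.7×2 + 17.8×2.45 = 83.01 kPa.
Pore pressure: u = 9.81×(4.45 − 1.2) = 31.883 kPa.
Initial effective stress: σ'_0 = σ_v − u = 83.01 − 31.883 = 51.127 kPa.
Final effective stress: σ'_f = 51.127 + 71.1 = 122.23 kPa.
σ'_f = 122.23 ≤ σ'_p = 215 kPa, so the clay remains overconsolidated and only the recompression index applies:
S_c = C_r·H/(1+e₀)·log₁₀(σ'_f/σ'_0) = 0.075×4.9/2.22×log₁₀(122.23/51.127)
    = 0.16554 × 0.37853 = 0.06266 m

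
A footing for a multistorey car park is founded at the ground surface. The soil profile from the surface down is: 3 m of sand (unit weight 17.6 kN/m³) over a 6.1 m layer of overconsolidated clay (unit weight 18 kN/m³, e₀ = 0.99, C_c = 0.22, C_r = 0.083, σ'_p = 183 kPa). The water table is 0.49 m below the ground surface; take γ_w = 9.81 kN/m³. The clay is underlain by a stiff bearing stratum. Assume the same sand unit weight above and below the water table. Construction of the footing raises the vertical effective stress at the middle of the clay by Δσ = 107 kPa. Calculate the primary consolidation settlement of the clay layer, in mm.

Mid-depth of clay below the ground surface: z = 3 + 6.1/2 = 6.05 m.
Total vertical stress at mid-clay: σ_v = 17.6×3 + 18×3.05 = 107.7 kPa.
Pore pressure: u = 9.81×(6.05 − 0.49) = 54.544 kPa.
Initial effective stress: σ'_0 = σ_v − u = 107.7 − 54.544 = 53.156 kPa.
Final effective stress: σ'_f = 53.156 + 107 = 160.16 kPa.
σ'_f = 160.16 ≤ σ'_p = 183 kPa, so the clay remains overconsolidated and only the recompression index applies:
S_c = C_r·H/(1+e₀)·log₁₀(σ'_f/σ'_0) = 0.083×6.1/1.99×log₁₀(160.16/53.156)
    = 0.25442 × 0.479 = 0.1219 m

S_c ≈ 122 mm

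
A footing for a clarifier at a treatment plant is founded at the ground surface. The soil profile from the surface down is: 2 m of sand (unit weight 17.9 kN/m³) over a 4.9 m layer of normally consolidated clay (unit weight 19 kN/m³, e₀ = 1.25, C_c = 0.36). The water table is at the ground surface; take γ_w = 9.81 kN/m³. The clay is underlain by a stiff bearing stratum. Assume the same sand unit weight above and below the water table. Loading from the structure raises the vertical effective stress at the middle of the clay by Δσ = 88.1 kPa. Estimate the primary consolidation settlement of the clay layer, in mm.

S_c ≈ 404 mm

Mid-depth of clay below the ground surface: z = 2 + 4.9/2 = 4.45 m.
Total vertical stress at mid-clay: σ_v = 17.9×2 + 19×2.45 = 82.35 kPa.
Pore pressure: u = 9.81×(4.45 − 0) = 43.655 kPa.
Initial effective stress: σ'_0 = σ_v − u = 82.35 − 43.655 = 38.695 kPa.
Final effective stress: σ'_f = σ'_0 + Δσ = 38.695 + 88.1 = 126.79 kPa.
Normally consolidated clay, so the full stress increment lies on the virgin compression line:
S_c = C_c·H/(1+e₀)·log₁₀(σ'_f/σ'_0) = 0.36×4.9/(1+1.25)×log₁₀(126.79/38.695)
    = 0.784 × 0.51543 = 0.4041 m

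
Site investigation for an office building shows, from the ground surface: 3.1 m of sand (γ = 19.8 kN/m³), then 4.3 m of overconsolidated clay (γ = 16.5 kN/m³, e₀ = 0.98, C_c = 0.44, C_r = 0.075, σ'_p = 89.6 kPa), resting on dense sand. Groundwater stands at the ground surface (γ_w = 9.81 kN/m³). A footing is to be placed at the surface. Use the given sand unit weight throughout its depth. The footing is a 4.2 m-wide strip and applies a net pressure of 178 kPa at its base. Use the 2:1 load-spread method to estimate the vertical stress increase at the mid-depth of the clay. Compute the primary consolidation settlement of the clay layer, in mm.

S_c ≈ 185 mm

Mid-depth of clay below the ground surface: z = 3.1 + 4.3/2 = 5.25 m.
Total vertical stress at mid-clay: σ_v = 19.8×3.1 + 16.5×2.15 = 96.855 kPa.
Pore pressure: u = 9.81×(5.25 − 0) = 51.503 kPa.
Initial effective stress: σ'_0 = σ_v − u = 96.855 − 51.503 = 45.352 kPa.
Stress increase at mid-clay by the 2:1 spreading method:
Δσ = qB/(B+z) = 178×4.2/(4.2+5.25) = 79.111 kPa
Final effective stress: σ'_f = 45.352 + 79.111 = 124.46 kPa.
σ'_f = 124.46 > σ'_p = 89.6 kPa, so the stress path crosses the preconsolidation pressure — recompression up to σ'_p, then virgin compression beyond:
S_c = H/(1+e₀)·[C_r·log₁₀(σ'_p/σ'_0) + C_c·log₁₀(σ'_f/σ'_p)]
    = 4.3/1.98 × [0.075×log₁₀(89.6/45.352) + 0.44×log₁₀(124.46/89.6)]
    = 2.1717 × [0.022178 + 0.062798] = 0.1845 m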